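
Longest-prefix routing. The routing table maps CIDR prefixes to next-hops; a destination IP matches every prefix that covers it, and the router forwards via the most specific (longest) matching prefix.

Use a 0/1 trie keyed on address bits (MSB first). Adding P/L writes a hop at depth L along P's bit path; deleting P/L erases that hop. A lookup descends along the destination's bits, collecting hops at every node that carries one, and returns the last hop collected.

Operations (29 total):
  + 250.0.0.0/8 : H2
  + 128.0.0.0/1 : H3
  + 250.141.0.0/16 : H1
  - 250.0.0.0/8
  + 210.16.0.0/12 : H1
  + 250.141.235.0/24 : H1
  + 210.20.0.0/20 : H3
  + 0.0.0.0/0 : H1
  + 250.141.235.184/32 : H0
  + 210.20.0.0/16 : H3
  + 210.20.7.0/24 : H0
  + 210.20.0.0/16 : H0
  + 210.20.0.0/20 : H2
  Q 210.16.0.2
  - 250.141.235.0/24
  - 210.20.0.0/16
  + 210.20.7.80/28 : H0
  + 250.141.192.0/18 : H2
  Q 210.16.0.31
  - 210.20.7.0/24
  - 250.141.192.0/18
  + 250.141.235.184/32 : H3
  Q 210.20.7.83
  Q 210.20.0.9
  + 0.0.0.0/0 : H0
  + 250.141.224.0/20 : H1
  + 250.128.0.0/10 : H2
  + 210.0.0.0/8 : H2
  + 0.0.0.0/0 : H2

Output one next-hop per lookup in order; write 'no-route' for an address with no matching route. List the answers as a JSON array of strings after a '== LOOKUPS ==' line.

Trace:
  + 250.0.0.0/8 (H2) depth=8
  + 128.0.0.0/1 (H3) depth=1
  + 250.141.0.0/16 (H1) depth=16
  del 250.0.0.0/8 (clear depth 8)
  + 210.16.0.0/12 (H1) depth=12
  + 250.141.235.0/24 (H1) depth=24
  + 210.20.0.0/20 (H3) depth=20
  + 0.0.0.0/0 (H1) depth=0
  + 250.141.235.184/32 (H0) depth=32
  + 210.20.0.0/16 (H3) depth=16
  + 210.20.7.0/24 (H0) depth=24
  + 210.20.0.0/16 (H0) depth=16
  + 210.20.0.0/20 (H2) depth=20
  Q 210.16.0.2: descend 1101001000010 ; hops seen [H1,H3,H1] ; pick H1
  del 250.141.235.0/24 (clear depth 24)
  del 210.20.0.0/16 (clear depth 16)
  + 210.20.7.80/28 (H0) depth=28
  + 250.141.192.0/18 (H2) depth=18
  Q 210.16.0.31: descend 1101001000010 ; hops seen [H1,H3,H1] ; pick H1
  del 210.20.7.0/24 (clear depth 24)
  del 250.141.192.0/18 (clear depth 18)
  + 250.141.235.184/32 (H3) depth=32
  Q 210.20.7.83: descend 1101001000010100000001110101 ; hops seen [H1,H3,H1,H2,H0] ; pick H0
  Q 210.20.0.9: descend 110100100001010000000 ; hops seen [H1,H3,H1,H2] ; pick H2
  + 0.0.0.0/0 (H0) depth=0
  + 250.141.224.0/20 (H1) depth=20
  + 250.128.0.0/10 (H2) depth=10
  + 210.0.0.0/8 (H2) depth=8
  + 0.0.0.0/0 (H2) depth=0

== LOOKUPS ==
["H1","H1","H0","H2"]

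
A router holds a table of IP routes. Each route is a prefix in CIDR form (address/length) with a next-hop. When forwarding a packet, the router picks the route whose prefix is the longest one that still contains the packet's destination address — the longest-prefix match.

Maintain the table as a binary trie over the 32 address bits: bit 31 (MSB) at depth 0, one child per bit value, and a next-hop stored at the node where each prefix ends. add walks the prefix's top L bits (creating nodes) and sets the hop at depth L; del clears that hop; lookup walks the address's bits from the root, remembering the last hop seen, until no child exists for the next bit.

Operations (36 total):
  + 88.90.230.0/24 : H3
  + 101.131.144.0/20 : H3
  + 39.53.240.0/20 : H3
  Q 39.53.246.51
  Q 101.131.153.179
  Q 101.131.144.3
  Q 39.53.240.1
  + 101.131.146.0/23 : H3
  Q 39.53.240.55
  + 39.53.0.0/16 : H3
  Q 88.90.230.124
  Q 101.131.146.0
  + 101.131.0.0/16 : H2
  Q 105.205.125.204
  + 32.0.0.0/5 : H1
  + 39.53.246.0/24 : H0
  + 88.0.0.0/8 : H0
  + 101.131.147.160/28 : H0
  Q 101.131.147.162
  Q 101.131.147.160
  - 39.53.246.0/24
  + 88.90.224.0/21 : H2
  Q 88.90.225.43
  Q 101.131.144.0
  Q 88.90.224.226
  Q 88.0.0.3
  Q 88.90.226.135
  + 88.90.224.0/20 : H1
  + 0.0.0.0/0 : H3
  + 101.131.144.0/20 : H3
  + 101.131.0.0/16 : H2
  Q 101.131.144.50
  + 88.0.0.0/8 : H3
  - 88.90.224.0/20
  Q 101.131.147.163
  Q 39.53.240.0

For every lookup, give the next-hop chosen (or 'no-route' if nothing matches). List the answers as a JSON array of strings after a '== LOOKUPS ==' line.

Process each operation:
  add 88.90.230.0/24 -> H3 at depth 24
  add 101.131.144.0/20 -> H3 at depth 20
  add 39.53.240.0/20 -> H3 at depth 20
  ? 39.53.246.51  path d0:-→d1:-→d2:-→d3:-→d4:-→d5:-→d6:-→d7:-→d8:-→d9:-→d10:-→d11:-→d12:-→d13:-→d14:-→d15:-→d16:-→d17:-→d18:-→d19:-→d20:H3  best=H3
  ? 101.131.153.179  path d0:-→d1:-→d2:-→d3:-→d4:-→d5:-→d6:-→d7:-→d8:-→d9:-→d10:-→d11:-→d12:-→d13:-→d14:-→d15:-→d16:-→d17:-→d18:-→d19:-→d20:H3  best=H3
  ? 101.131.144.3  path d0:-→d1:-→d2:-→d3:-→d4:-→d5:-→d6:-→d7:-→d8:-→d9:-→d10:-→d11:-→d12:-→d13:-→d14:-→d15:-→d16:-→d17:-→d18:-→d19:-→d20:H3  best=H3
  ? 39.53.240.1  path d0:-→d1:-→d2:-→d3:-→d4:-→d5:-→d6:-→d7:-→d8:-→d9:-→d10:-→d11:-→d12:-→d13:-→d14:-→d15:-→d16:-→d17:-→d18:-→d19:-→d20:H3  best=H3
  add 101.131.146.0/23 -> H3 at depth 23
  ? 39.53.240.55  path d0:-→d1:-→d2:-→d3:-→d4:-→d5:-→d6:-→d7:-→d8:-→d9:-→d10:-→d11:-→d12:-→d13:-→d14:-→d15:-→d16:-→d17:-→d18:-→d19:-→d20:H3  best=H3
  add 39.53.0.0/16 -> H3 at depth 16
  ? 88.90.230.124  path d0:-→d1:-→d2:-→d3:-→d4:-→d5:-→d6:-→d7:-→d8:-→d9:-→d10:-→d11:-→d12:-→d13:-→d14:-→d15:-→d16:-→d17:-→d18:-→d19:-→d20:-→d21:-→d22:-→d23:-→d24:H3  best=H3
  ? 101.131.146.0  path d0:-→d1:-→d2:-→d3:-→d4:-→d5:-→d6:-→d7:-→d8:-→d9:-→d10:-→d11:-→d12:-→d13:-→d14:-→d15:-→d16:-→d17:-→d18:-→d19:-→d20:H3→d21:-→d22:-→d23:H3  best=H3
  add 101.131.0.0/16 -> H2 at depth 16
  ? 105.205.125.204  path d0:-→d1:-→d2:-→d3:-→d4:-  best=no-route
  add 32.0.0.0/5 -> H1 at depth 5
  add 39.53.246.0/24 -> H0 at depth 24
  add 88.0.0.0/8 -> H0 at depth 8
  add 101.131.147.160/28 -> H0 at depth 28
  ? 101.131.147.162  path d0:-→d1:-→d2:-→d3:-→d4:-→d5:-→d6:-→d7:-→d8:-→d9:-→d10:-→d11:-→d12:-→d13:-→d14:-→d15:-→d16:H2→d17:-→d18:-→d19:-→d20:H3→d21:-→d22:-→d23:H3→d24:-→d25:-→d26:-→d27:-→d28:H0  best=H0
  ? 101.131.147.160  path d0:-→d1:-→d2:-→d3:-→d4:-→d5:-→d6:-→d7:-→d8:-→d9:-→d10:-→d11:-→d12:-→d13:-→d14:-→d15:-→d16:H2→d17:-→d18:-→d19:-→d20:H3→d21:-→d22:-→d23:H3→d24:-→d25:-→d26:-→d27:-→d28:H0  best=H0
  - 39.53.246.0/24 clear@24
  add 88.90.224.0/21 -> H2 at depth 21
  ? 88.90.225.43  path d0:-→d1:-→d2:-→d3:-→d4:-→d5:-→d6:-→d7:-→d8:H0→d9:-→d10:-→d11:-→d12:-→d13:-→d14:-→d15:-→d16:-→d17:-→d18:-→d19:-→d20:-→d21:H2  best=H2
  ? 101.131.144.0  path d0:-→d1:-→d2:-→d3:-→d4:-→d5:-→d6:-→d7:-→d8:-→d9:-→d10:-→d11:-→d12:-→d13:-→d14:-→d15:-→d16:H2→d17:-→d18:-→d19:-→d20:H3→d21:-→d22:-  best=H3
  ? 88.90.224.226  path d0:-→d1:-→d2:-→d3:-→d4:-→d5:-→d6:-→d7:-→d8:H0→d9:-→d10:-→d11:-→d12:-→d13:-→d14:-→d15:-→d16:-→d17:-→d18:-→d19:-→d20:-→d21:H2  best=H2
  ? 88.0.0.3  path d0:-→d1:-→d2:-→d3:-→d4:-→d5:-→d6:-→d7:-→d8:H0→d9:-  best=H0
  ? 88.90.226.135  path d0:-→d1:-→d2:-→d3:-→d4:-→d5:-→d6:-→d7:-→d8:H0→d9:-→d10:-→d11:-→d12:-→d13:-→d14:-→d15:-→d16:-→d17:-→d18:-→d19:-→d20:-→d21:H2  best=H2
  add 88.90.224.0/20 -> H1 at depth 20
  add 0.0.0.0/0 -> H3 at depth 0
  add 101.131.144.0/20 -> H3 at depth 20
  add 101.131.0.0/16 -> H2 at depth 16
  ? 101.131.144.50  path d0:H3→d1:-→d2:-→d3:-→d4:-→d5:-→d6:-→d7:-→d8:-→d9:-→d10:-→d11:-→d12:-→d13:-→d14:-→d15:-→d16:H2→d17:-→d18:-→d19:-→d20:H3→d21:-→d22:-  best=H3
  add 88.0.0.0/8 -> H3 at depth 8
  - 88.90.224.0/20 clear@20
  ? 101.131.147.163  path d0:H3→d1:-→d2:-→d3:-→d4:-→d5:-→d6:-→d7:-→d8:-→d9:-→d10:-→d11:-→d12:-→d13:-→d14:-→d15:-→d16:H2→d17:-→d18:-→d19:-→d20:H3→d21:-→d22:-→d23:H3→d24:-→d25:-→d26:-→d27:-→d28:H0  best=H0
  ? 39.53.240.0  path d0:H3→d1:-→d2:-→d3:-→d4:-→d5:H1→d6:-→d7:-→d8:-→d9:-→d10:-→d11:-→d12:-→d13:-→d14:-→d15:-→d16:H3→d17:-→d18:-→d19:-→d20:H3→d21:-  best=H3

== LOOKUPS ==
["H3","H3","H3","H3","H3","H3","H3","no-route","H0","H0","H2","H3","H2","H0","H2","H3","H0","H3"]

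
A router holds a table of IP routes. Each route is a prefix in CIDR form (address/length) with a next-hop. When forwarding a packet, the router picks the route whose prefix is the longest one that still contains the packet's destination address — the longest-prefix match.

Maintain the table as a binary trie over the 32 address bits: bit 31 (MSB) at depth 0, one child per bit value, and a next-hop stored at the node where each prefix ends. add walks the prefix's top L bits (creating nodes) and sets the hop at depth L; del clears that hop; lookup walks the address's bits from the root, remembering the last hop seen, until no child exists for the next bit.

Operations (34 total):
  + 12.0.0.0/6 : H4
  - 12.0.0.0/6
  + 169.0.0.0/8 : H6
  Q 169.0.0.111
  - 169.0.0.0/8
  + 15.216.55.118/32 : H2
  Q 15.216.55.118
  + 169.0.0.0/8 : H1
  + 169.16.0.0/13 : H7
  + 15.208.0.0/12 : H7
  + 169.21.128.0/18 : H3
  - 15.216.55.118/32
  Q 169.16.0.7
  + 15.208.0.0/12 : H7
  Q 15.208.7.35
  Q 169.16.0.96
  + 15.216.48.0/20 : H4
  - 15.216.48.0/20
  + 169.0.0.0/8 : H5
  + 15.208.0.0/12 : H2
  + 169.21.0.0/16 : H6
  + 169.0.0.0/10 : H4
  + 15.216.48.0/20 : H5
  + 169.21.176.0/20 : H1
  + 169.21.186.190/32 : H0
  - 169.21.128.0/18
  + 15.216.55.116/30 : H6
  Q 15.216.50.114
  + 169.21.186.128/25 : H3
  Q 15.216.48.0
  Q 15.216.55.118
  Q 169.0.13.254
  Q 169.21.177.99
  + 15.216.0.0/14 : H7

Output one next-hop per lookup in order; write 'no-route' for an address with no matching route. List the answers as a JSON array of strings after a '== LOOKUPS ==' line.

Process each operation:
  add 12.0.0.0/6 -> H4 at depth 6
  del 12.0.0.0/6 (clear depth 6)
  add 169.0.0.0/8 -> H6 at depth 8
  lookup 169.0.0.111: bits 10101001 walk d0:-→d1:-→d2:-→d3:-→d4:-→d5:-→d6:-→d7:-→d8:H6 -> H6
  del 169.0.0.0/8 (clear depth 8)
  add 15.216.55.118/32 -> H2 at depth 32
  lookup 15.216.55.118: bits 00001111110110000011011101110110 walk d0:-→d1:-→d2:-→d3:-→d4:-→d5:-→d6:-→d7:-→d8:-→d9:-→d10:-→d11:-→d12:-→d13:-→d14:-→d15:-→d16:-→d17:-→d18:-→d19:-→d20:-→d21:-→d22:-→d23:-→d24:-→d25:-→d26:-→d27:-→d28:-→d29:-→d30:-→d31:-→d32:H2 -> H2
  add 169.0.0.0/8 -> H1 at depth 8
  add 169.16.0.0/13 -> H7 at depth 13
  add 15.208.0.0/12 -> H7 at depth 12
  add 169.21.128.0/18 -> H3 at depth 18
  del 15.216.55.118/32 (clear depth 32)
  lookup 169.16.0.7: bits 1010100100010 walk d0:-→d1:-→d2:-→d3:-→d4:-→d5:-→d6:-→d7:-→d8:H1→d9:-→d10:-→d11:-→d12:-→d13:H7 -> H7
  add 15.208.0.0/12 -> H7 at depth 12
  lookup 15.208.7.35: bits 000011111101 walk d0:-→d1:-→d2:-→d3:-→d4:-→d5:-→d6:-→d7:-→d8:-→d9:-→d10:-→d11:-→d12:H7 -> H7
  lookup 169.16.0.96: bits 1010100100010 walk d0:-→d1:-→d2:-→d3:-→d4:-→d5:-→d6:-→d7:-→d8:H1→d9:-→d10:-→d11:-→d12:-→d13:H7 -> H7
  add 15.216.48.0/20 -> H4 at depth 20
  del 15.216.48.0/20 (clear depth 20)
  add 169.0.0.0/8 -> H5 at depth 8
  add 15.208.0.0/12 -> H2 at depth 12
  add 169.21.0.0/16 -> H6 at depth 16
  add 169.0.0.0/10 -> H4 at depth 10
  add 15.216.48.0/20 -> H5 at depth 20
  add 169.21.176.0/20 -> H1 at depth 20
  add 169.21.186.190/32 -> H0 at depth 32
  del 169.21.128.0/18 (clear depth 18)
  add 15.216.55.116/30 -> H6 at depth 30
  lookup 15.216.50.114: bits 000011111101100000110 walk d0:-→d1:-→d2:-→d3:-→d4:-→d5:-→d6:-→d7:-→d8:-→d9:-→d10:-→d11:-→d12:H2→d13:-→d14:-→d15:-→d16:-→d17:-→d18:-→d19:-→d20:H5→d21:- -> H5
  add 169.21.186.128/25 -> H3 at depth 25
  lookup 15.216.48.0: bits 000011111101100000110 walk d0:-→d1:-→d2:-→d3:-→d4:-→d5:-→d6:-→d7:-→d8:-→d9:-→d10:-→d11:-→d12:H2→d13:-→d14:-→d15:-→d16:-→d17:-→d18:-→d19:-→d20:H5→d21:- -> H5
  lookup 15.216.55.118: bits 00001111110110000011011101110110 walk d0:-→d1:-→d2:-→d3:-→d4:-→d5:-→d6:-→d7:-→d8:-→d9:-→d10:-→d11:-→d12:H2→d13:-→d14:-→d15:-→d16:-→d17:-→d18:-→d19:-→d20:H5→d21:-→d22:-→d23:-→d24:-→d25:-→d26:-→d27:-→d28:-→d29:-→d30:H6→d31:-→d32:- -> H6
  lookup 169.0.13.254: bits 10101001000 walk d0:-→d1:-→d2:-→d3:-→d4:-→d5:-→d6:-→d7:-→d8:H5→d9:-→d10:H4→d11:- -> H4
  lookup 169.21.177.99: bits 10101001000101011011 walk d0:-→d1:-→d2:-→d3:-→d4:-→d5:-→d6:-→d7:-→d8:H5→d9:-→d10:H4→d11:-→d12:-→d13:H7→d14:-→d15:-→d16:H6→d17:-→d18:-→d19:-→d20:H1 -> H1
  add 15.216.0.0/14 -> H7 at depth 14

== LOOKUPS ==
["H6","H2","H7","H7","H7","H5","H5","H6","H4","H1"]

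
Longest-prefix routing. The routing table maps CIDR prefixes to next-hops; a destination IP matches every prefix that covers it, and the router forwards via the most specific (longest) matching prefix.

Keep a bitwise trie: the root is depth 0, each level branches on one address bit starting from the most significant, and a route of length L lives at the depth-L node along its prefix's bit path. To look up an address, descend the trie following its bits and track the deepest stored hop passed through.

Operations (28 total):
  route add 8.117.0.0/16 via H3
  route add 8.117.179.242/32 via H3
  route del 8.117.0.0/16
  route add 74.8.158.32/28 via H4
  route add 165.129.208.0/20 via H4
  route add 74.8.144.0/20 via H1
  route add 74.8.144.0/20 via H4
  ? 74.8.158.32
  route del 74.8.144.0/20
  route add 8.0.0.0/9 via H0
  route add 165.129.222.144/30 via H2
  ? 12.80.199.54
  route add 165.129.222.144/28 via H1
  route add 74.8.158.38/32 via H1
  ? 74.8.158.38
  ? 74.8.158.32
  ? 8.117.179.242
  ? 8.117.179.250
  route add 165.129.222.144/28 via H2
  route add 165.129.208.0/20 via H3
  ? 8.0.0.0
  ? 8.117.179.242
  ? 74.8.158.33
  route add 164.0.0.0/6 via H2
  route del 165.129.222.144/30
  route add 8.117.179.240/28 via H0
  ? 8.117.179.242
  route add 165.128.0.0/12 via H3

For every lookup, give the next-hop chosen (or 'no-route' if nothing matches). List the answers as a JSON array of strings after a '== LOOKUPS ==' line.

Process each operation:
  add 8.117.0.0/16 -> H3 at depth 16
  add 8.117.179.242/32 -> H3 at depth 32
  del 8.117.0.0/16 (clear depth 16)
  add 74.8.158.32/28 -> H4 at depth 28
  add 165.129.208.0/20 -> H4 at depth 20
  add 74.8.144.0/20 -> H1 at depth 20
  add 74.8.144.0/20 -> H4 at depth 20
  Q 74.8.158.32: descend 0100101000001000100111100010 ; hops seen [H4,H4] ; pick H4
  del 74.8.144.0/20 (clear depth 20)
  add 8.0.0.0/9 -> H0 at depth 9
  add 165.129.222.144/30 -> H2 at depth 30
  Q 12.80.199.54: descend 00001 ; hops seen [∅] ; pick no-route
  add 165.129.222.144/28 -> H1 at depth 28
  add 74.8.158.38/32 -> H1 at depth 32
  Q 74.8.158.38: descend 01001010000010001001111000100110 ; hops seen [H4,H1] ; pick H1
  Q 74.8.158.32: descend 01001010000010001001111000100 ; hops seen [H4] ; pick H4
  Q 8.117.179.242: descend 00001000011101011011001111110010 ; hops seen [H0,H3] ; pick H3
  Q 8.117.179.250: descend 0000100001110101101100111111 ; hops seen [H0] ; pick H0
  add 165.129.222.144/28 -> H2 at depth 28
  add 165.129.208.0/20 -> H3 at depth 20
  Q 8.0.0.0: descend 000010000 ; hops seen [H0] ; pick H0
  Q 8.117.179.242: descend 00001000011101011011001111110010 ; hops seen [H0,H3] ; pick H3
  Q 74.8.158.33: descend 01001010000010001001111000100 ; hops seen [H4] ; pick H4
  add 164.0.0.0/6 -> H2 at depth 6
  del 165.129.222.144/30 (clear depth 30)
  add 8.117.179.240/28 -> H0 at depth 28
  Q 8.117.179.242: descend 00001000011101011011001111110010 ; hops seen [H0,H0,H3] ; pick H3
  add 165.128.0.0/12 -> H3 at depth 12

== LOOKUPS ==
["H4","no-route","H1","H4","H3","H0","H0","H3","H4","H3"]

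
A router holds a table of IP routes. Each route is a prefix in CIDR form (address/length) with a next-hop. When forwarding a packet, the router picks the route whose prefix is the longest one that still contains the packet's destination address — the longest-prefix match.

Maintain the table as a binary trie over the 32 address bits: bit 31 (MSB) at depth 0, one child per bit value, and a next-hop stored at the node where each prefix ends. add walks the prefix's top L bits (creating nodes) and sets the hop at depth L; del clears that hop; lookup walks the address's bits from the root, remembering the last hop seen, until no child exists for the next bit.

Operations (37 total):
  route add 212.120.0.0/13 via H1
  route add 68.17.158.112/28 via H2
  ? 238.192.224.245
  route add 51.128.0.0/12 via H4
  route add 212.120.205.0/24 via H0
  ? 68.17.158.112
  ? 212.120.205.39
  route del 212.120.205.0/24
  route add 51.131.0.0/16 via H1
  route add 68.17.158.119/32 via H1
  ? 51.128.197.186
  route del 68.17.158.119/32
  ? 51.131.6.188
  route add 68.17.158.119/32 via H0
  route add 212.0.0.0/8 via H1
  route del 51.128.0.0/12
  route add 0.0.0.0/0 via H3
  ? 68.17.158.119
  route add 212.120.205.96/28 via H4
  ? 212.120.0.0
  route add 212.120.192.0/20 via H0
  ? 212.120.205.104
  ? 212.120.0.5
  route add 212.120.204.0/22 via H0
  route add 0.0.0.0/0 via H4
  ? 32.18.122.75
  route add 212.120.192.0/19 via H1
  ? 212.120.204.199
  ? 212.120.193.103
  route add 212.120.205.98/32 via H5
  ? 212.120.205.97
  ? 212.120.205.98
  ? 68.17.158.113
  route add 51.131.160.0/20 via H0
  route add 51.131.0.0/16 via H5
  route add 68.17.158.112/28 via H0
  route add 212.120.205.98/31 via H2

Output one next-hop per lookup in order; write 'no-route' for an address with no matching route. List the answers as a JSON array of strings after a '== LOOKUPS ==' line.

Trace:
  add 212.120.0.0/13 -> H1 at depth 13
  add 68.17.158.112/28 -> H2 at depth 28
  Q 238.192.224.245: descend 11 ; hops seen [∅] ; pick no-route
  add 51.128.0.0/12 -> H4 at depth 12
  add 212.120.205.0/24 -> H0 at depth 24
  Q 68.17.158.112: descend 0100010000010001100111100111 ; hops seen [H2] ; pick H2
  Q 212.120.205.39: descend 110101000111100011001101 ; hops seen [H1,H0] ; pick H0
  del 212.120.205.0/24 (clear depth 24)
  add 51.131.0.0/16 -> H1 at depth 16
  add 68.17.158.119/32 -> H1 at depth 32
  Q 51.128.197.186: descend 00110011100000 ; hops seen [H4] ; pick H4
  del 68.17.158.119/32 (clear depth 32)
  Q 51.131.6.188: descend 0011001110000011 ; hops seen [H4,H1] ; pick H1
  add 68.17.158.119/32 -> H0 at depth 32
  add 212.0.0.0/8 -> H1 at depth 8
  del 51.128.0.0/12 (clear depth 12)
  add 0.0.0.0/0 -> H3 at depth 0
  Q 68.17.158.119: descend 01000100000100011001111001110111 ; hops seen [H3,H2,H0] ; pick H0
  add 212.120.205.96/28 -> H4 at depth 28
  Q 212.120.0.0: descend 1101010001111000 ; hops seen [H3,H1,H1] ; pick H1
  add 212.120.192.0/20 -> H0 at depth 20
  Q 212.120.205.104: descend 1101010001111000110011010110 ; hops seen [H3,H1,H1,H0,H4] ; pick H4
  Q 212.120.0.5: descend 1101010001111000 ; hops seen [H3,H1,H1] ; pick H1
  add 212.120.204.0/22 -> H0 at depth 22
  add 0.0.0.0/0 -> H4 at depth 0
  Q 32.18.122.75: descend 001 ; hops seen [H4] ; pick H4
  add 212.120.192.0/19 -> H1 at depth 19
  Q 212.120.204.199: descend 11010100011110001100110 ; hops seen [H4,H1,H1,H1,H0,H0] ; pick H0
  Q 212.120.193.103: descend 11010100011110001100 ; hops seen [H4,H1,H1,H1,H0] ; pick H0
  add 212.120.205.98/32 -> H5 at depth 32
  Q 212.120.205.97: descend 110101000111100011001101011000 ; hops seen [H4,H1,H1,H1,H0,H0,H4] ; pick H4
  Q 212.120.205.98: descend 11010100011110001100110101100010 ; hops seen [H4,H1,H1,H1,H0,H0,H4,H5] ; pick H5
  Q 68.17.158.113: descend 01000100000100011001111001110 ; hops seen [H4,H2] ; pick H2
  add 51.131.160.0/20 -> H0 at depth 20
  add 51.131.0.0/16 -> H5 at depth 16
  add 68.17.158.112/28 -> H0 at depth 28
  add 212.120.205.98/31 -> H2 at depth 31

== LOOKUPS ==
["no-route","H2","H0","H4","H1","H0","H1","H4","H1","H4","H0","H0","H4","H5","H2"]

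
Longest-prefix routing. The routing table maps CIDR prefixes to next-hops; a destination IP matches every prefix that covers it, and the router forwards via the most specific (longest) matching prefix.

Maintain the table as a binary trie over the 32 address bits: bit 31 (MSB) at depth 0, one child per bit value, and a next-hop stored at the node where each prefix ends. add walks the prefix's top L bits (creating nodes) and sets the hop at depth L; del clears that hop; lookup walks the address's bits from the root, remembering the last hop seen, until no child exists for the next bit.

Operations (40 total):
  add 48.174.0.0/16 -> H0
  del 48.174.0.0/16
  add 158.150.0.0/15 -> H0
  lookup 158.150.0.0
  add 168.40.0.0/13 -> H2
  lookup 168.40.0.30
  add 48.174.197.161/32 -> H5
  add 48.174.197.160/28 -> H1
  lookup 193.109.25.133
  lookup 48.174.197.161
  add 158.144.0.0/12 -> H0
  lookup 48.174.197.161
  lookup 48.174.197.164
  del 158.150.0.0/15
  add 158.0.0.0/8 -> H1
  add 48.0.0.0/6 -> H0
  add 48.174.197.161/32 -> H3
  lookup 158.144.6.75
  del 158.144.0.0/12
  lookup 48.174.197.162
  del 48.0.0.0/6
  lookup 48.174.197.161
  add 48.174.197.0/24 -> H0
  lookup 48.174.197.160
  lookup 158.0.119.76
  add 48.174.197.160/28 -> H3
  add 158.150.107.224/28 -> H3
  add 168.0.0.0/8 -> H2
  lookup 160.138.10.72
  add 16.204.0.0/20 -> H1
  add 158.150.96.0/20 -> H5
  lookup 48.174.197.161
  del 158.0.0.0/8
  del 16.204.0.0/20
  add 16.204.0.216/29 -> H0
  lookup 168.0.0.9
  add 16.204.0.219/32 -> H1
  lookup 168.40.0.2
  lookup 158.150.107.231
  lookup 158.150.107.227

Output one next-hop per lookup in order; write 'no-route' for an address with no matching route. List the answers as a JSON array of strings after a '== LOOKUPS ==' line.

Process each operation:
  add 48.174.0.0/16 -> H0 at depth 16
  - 48.174.0.0/16 clear@16
  add 158.150.0.0/15 -> H0 at depth 15
  Q 158.150.0.0: descend 100111101001011 ; hops seen [H0] ; pick H0
  add 168.40.0.0/13 -> H2 at depth 13
  Q 168.40.0.30: descend 1010100000101 ; hops seen [H2] ; pick H2
  add 48.174.197.161/32 -> H5 at depth 32
  add 48.174.197.160/28 -> H1 at depth 28
  Q 193.109.25.133: descend 1 ; hops seen [∅] ; pick no-route
  Q 48.174.197.161: descend 00110000101011101100010110100001 ; hops seen [H1,H5] ; pick H5
  add 158.144.0.0/12 -> H0 at depth 12
  Q 48.174.197.161: descend 00110000101011101100010110100001 ; hops seen [H1,H5] ; pick H5
  Q 48.174.197.164: descend 00110000101011101100010110100 ; hops seen [H1] ; pick H1
  - 158.150.0.0/15 clear@15
  add 158.0.0.0/8 -> H1 at depth 8
  add 48.0.0.0/6 -> H0 at depth 6
  add 48.174.197.161/32 -> H3 at depth 32
  Q 158.144.6.75: descend 1001111010010 ; hops seen [H1,H0] ; pick H0
  - 158.144.0.0/12 clear@12
  Q 48.174.197.162: descend 001100001010111011000101101000 ; hops seen [H0,H1] ; pick H1
  - 48.0.0.0/6 clear@6
  Q 48.174.197.161: descend 00110000101011101100010110100001 ; hops seen [H1,H3] ; pick H3
  add 48.174.197.0/24 -> H0 at depth 24
  Q 48.174.197.160: descend 0011000010101110110001011010000 ; hops seen [H0,H1] ; pick H1
  Q 158.0.119.76: descend 10011110 ; hops seen [H1] ; pick H1
  add 48.174.197.160/28 -> H3 at depth 28
  add 158.150.107.224/28 -> H3 at depth 28
  add 168.0.0.0/8 -> H2 at depth 8
  Q 160.138.10.72: descend 1010 ; hops seen [∅] ; pick no-route
  add 16.204.0.0/20 -> H1 at depth 20
  add 158.150.96.0/20 -> H5 at depth 20
  Q 48.174.197.161: descend 00110000101011101100010110100001 ; hops seen [H0,H3,H3] ; pick H3
  - 158.0.0.0/8 clear@8
  - 16.204.0.0/20 clear@20
  add 16.204.0.216/29 -> H0 at depth 29
  Q 168.0.0.9: descend 1010100000 ; hops seen [H2] ; pick H2
  add 16.204.0.219/32 -> H1 at depth 32
  Q 168.40.0.2: descend 1010100000101 ; hops seen [H2,H2] ; pick H2
  Q 158.150.107.231: descend 1001111010010110011010111110 ; hops seen [H5,H3] ; pick H3
  Q 158.150.107.227: descend 1001111010010110011010111110 ; hops seen [H5,H3] ; pick H3

== LOOKUPS ==
["H0","H2","no-route","H5","H5","H1","H0","H1","H3","H1","H1","no-route","H3","H2","H2","H3","H3"]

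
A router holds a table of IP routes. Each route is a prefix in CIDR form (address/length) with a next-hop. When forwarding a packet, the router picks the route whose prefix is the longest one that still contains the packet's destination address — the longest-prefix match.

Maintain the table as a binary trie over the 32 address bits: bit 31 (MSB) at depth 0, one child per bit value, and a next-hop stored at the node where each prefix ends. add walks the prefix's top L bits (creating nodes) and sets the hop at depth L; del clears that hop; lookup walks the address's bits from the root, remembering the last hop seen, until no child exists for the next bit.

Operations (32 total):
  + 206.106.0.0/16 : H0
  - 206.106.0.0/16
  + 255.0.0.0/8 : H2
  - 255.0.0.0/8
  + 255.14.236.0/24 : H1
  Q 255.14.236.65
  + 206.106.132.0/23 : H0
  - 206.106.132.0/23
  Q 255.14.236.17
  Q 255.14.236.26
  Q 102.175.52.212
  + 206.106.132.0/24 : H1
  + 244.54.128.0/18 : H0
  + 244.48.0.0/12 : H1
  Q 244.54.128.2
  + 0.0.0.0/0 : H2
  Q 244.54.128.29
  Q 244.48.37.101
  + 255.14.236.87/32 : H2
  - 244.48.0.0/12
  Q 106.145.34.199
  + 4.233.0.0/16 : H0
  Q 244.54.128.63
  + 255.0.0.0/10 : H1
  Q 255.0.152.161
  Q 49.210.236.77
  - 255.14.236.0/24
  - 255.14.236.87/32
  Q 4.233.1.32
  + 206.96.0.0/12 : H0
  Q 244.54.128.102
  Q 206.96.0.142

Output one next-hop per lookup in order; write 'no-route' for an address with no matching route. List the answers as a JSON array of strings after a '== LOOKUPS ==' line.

Process each operation:
  add 206.106.0.0/16 -> H0 at depth 16
  - 206.106.0.0/16 clear@16
  add 255.0.0.0/8 -> H2 at depth 8
  - 255.0.0.0/8 clear@8
  add 255.14.236.0/24 -> H1 at depth 24
  lookup 255.14.236.65: bits 111111110000111011101100 walk d0:-→d1:-→d2:-→d3:-→d4:-→d5:-→d6:-→d7:-→d8:-→d9:-→d10:-→d11:-→d12:-→d13:-→d14:-→d15:-→d16:-→d17:-→d18:-→d19:-→d20:-→d21:-→d22:-→d23:-→d24:H1 -> H1
  add 206.106.132.0/23 -> H0 at depth 23
  - 206.106.132.0/23 clear@23
  lookup 255.14.236.17: bits 111111110000111011101100 walk d0:-→d1:-→d2:-→d3:-→d4:-→d5:-→d6:-→d7:-→d8:-→d9:-→d10:-→d11:-→d12:-→d13:-→d14:-→d15:-→d16:-→d17:-→d18:-→d19:-→d20:-→d21:-→d22:-→d23:-→d24:H1 -> H1
  lookup 255.14.236.26: bits 111111110000111011101100 walk d0:-→d1:-→d2:-→d3:-→d4:-→d5:-→d6:-→d7:-→d8:-→d9:-→d10:-→d11:-→d12:-→d13:-→d14:-→d15:-→d16:-→d17:-→d18:-→d19:-→d20:-→d21:-→d22:-→d23:-→d24:H1 -> H1
  lookup 102.175.52.212: bits ε walk d0:- -> no-route
  add 206.106.132.0/24 -> H1 at depth 24
  add 244.54.128.0/18 -> H0 at depth 18
  add 244.48.0.0/12 -> H1 at depth 12
  lookup 244.54.128.2: bits 111101000011011010 walk d0:-→d1:-→d2:-→d3:-→d4:-→d5:-→d6:-→d7:-→d8:-→d9:-→d10:-→d11:-→d12:H1→d13:-→d14:-→d15:-→d16:-→d17:-→d18:H0 -> H0
  add 0.0.0.0/0 -> H2 at depth 0
  lookup 244.54.128.29: bits 111101000011011010 walk d0:H2→d1:-→d2:-→d3:-→d4:-→d5:-→d6:-→d7:-→d8:-→d9:-→d10:-→d11:-→d12:H1→d13:-→d14:-→d15:-→d16:-→d17:-→d18:H0 -> H0
  lookup 244.48.37.101: bits 1111010000110 walk d0:H2→d1:-→d2:-→d3:-→d4:-→d5:-→d6:-→d7:-→d8:-→d9:-→d10:-→d11:-→d12:H1→d13:- -> H1
  add 255.14.236.87/32 -> H2 at depth 32
  - 244.48.0.0/12 clear@12
  lookup 106.145.34.199: bits ε walk d0:H2 -> H2
  add 4.233.0.0/16 -> H0 at depth 16
  lookup 244.54.128.63: bits 111101000011011010 walk d0:H2→d1:-→d2:-→d3:-→d4:-→d5:-→d6:-→d7:-→d8:-→d9:-→d10:-→d11:-→d12:-→d13:-→d14:-→d15:-→d16:-→d17:-→d18:H0 -> H0
  add 255.0.0.0/10 -> H1 at depth 10
  lookup 255.0.152.161: bits 111111110000 walk d0:H2→d1:-→d2:-→d3:-→d4:-→d5:-→d6:-→d7:-→d8:-→d9:-→d10:H1→d11:-→d12:- -> H1
  lookup 49.210.236.77: bits 00 walk d0:H2→d1:-→d2:- -> H2
  - 255.14.236.0/24 clear@24
  - 255.14.236.87/32 clear@32
  lookup 4.233.1.32: bits 0000010011101001 walk d0:H2→d1:-→d2:-→d3:-→d4:-→d5:-→d6:-→d7:-→d8:-→d9:-→d10:-→d11:-→d12:-→d13:-→d14:-→d15:-→d16:H0 -> H0
  add 206.96.0.0/12 -> H0 at depth 12
  lookup 244.54.128.102: bits 111101000011011010 walk d0:H2→d1:-→d2:-→d3:-→d4:-→d5:-→d6:-→d7:-→d8:-→d9:-→d10:-→d11:-→d12:-→d13:-→d14:-→d15:-→d16:-→d17:-→d18:H0 -> H0
  lookup 206.96.0.142: bits 110011100110 walk d0:H2→d1:-→d2:-→d3:-→d4:-→d5:-→d6:-→d7:-→d8:-→d9:-→d10:-→d11:-→d12:H0 -> H0

== LOOKUPS ==
["H1","H1","H1","no-route","H0","H0","H1","H2","H0","H1","H2","H0","H0","H0"]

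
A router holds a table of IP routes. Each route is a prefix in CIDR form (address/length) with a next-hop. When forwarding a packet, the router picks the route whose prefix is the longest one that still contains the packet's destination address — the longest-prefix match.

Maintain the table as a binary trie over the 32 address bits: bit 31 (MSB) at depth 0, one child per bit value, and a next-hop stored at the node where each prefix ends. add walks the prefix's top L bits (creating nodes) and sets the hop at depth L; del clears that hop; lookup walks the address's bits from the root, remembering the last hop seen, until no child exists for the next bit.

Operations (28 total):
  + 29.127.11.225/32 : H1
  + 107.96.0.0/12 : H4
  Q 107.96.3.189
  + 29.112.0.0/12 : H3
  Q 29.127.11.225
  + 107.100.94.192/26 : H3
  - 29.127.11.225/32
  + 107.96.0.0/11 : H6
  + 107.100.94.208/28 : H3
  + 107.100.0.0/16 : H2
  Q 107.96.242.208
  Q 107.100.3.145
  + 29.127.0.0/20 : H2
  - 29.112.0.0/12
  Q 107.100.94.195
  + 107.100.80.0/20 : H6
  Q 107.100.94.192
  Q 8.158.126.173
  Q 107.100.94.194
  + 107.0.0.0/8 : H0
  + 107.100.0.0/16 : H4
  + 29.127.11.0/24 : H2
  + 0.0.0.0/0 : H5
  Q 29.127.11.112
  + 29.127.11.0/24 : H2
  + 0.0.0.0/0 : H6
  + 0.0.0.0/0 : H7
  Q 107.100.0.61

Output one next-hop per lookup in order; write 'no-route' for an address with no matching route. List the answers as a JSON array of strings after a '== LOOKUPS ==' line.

Apply in order:
  add 29.127.11.225/32 -> H1 at depth 32
  add 107.96.0.0/12 -> H4 at depth 12
  ? 107.96.3.189  path d0:-→d1:-→d2:-→d3:-→d4:-→d5:-→d6:-→d7:-→d8:-→d9:-→d10:-→d11:-→d12:H4  best=H4
  add 29.112.0.0/12 -> H3 at depth 12
  ? 29.127.11.225  path d0:-→d1:-→d2:-→d3:-→d4:-→d5:-→d6:-→d7:-→d8:-→d9:-→d10:-→d11:-→d12:H3→d13:-→d14:-→d15:-→d16:-→d17:-→d18:-→d19:-→d20:-→d21:-→d22:-→d23:-→d24:-→d25:-→d26:-→d27:-→d28:-→d29:-→d30:-→d31:-→d32:H1  best=H1
  add 107.100.94.192/26 -> H3 at depth 26
  del 29.127.11.225/32 (clear depth 32)
  add 107.96.0.0/11 -> H6 at depth 11
  add 107.100.94.208/28 -> H3 at depth 28
  add 107.100.0.0/16 -> H2 at depth 16
  ? 107.96.242.208  path d0:-→d1:-→d2:-→d3:-→d4:-→d5:-→d6:-→d7:-→d8:-→d9:-→d10:-→d11:H6→d12:H4→d13:-  best=H4
  ? 107.100.3.145  path d0:-→d1:-→d2:-→d3:-→d4:-→d5:-→d6:-→d7:-→d8:-→d9:-→d10:-→d11:H6→d12:H4→d13:-→d14:-→d15:-→d16:H2→d17:-  best=H2
  add 29.127.0.0/20 -> H2 at depth 20
  del 29.112.0.0/12 (clear depth 12)
  ? 107.100.94.195  path d0:-→d1:-→d2:-→d3:-→d4:-→d5:-→d6:-→d7:-→d8:-→d9:-→d10:-→d11:H6→d12:H4→d13:-→d14:-→d15:-→d16:H2→d17:-→d18:-→d19:-→d20:-→d21:-→d22:-→d23:-→d24:-→d25:-→d26:H3→d27:-  best=H3
  add 107.100.80.0/20 -> H6 at depth 20
  ? 107.100.94.192  path d0:-→d1:-→d2:-→d3:-→d4:-→d5:-→d6:-→d7:-→d8:-→d9:-→d10:-→d11:H6→d12:H4→d13:-→d14:-→d15:-→d16:H2→d17:-→d18:-→d19:-→d20:H6→d21:-→d22:-→d23:-→d24:-→d25:-→d26:H3→d27:-  best=H3
  ? 8.158.126.173  path d0:-→d1:-→d2:-→d3:-  best=no-route
  ? 107.100.94.194  path d0:-→d1:-→d2:-→d3:-→d4:-→d5:-→d6:-→d7:-→d8:-→d9:-→d10:-→d11:H6→d12:H4→d13:-→d14:-→d15:-→d16:H2→d17:-→d18:-→d19:-→d20:H6→d21:-→d22:-→d23:-→d24:-→d25:-→d26:H3→d27:-  best=H3
  add 107.0.0.0/8 -> H0 at depth 8
  add 107.100.0.0/16 -> H4 at depth 16
  add 29.127.11.0/24 -> H2 at depth 24
  add 0.0.0.0/0 -> H5 at depth 0
  ? 29.127.11.112  path d0:H5→d1:-→d2:-→d3:-→d4:-→d5:-→d6:-→d7:-→d8:-→d9:-→d10:-→d11:-→d12:-→d13:-→d14:-→d15:-→d16:-→d17:-→d18:-→d19:-→d20:H2→d21:-→d22:-→d23:-→d24:H2  best=H2
  add 29.127.11.0/24 -> H2 at depth 24
  add 0.0.0.0/0 -> H6 at depth 0
  add 0.0.0.0/0 -> H7 at depth 0
  ? 107.100.0.61  path d0:H7→d1:-→d2:-→d3:-→d4:-→d5:-→d6:-→d7:-→d8:H0→d9:-→d10:-→d11:H6→d12:H4→d13:-→d14:-→d15:-→d16:H4→d17:-  best=H4

== LOOKUPS ==
["H4","H1","H4","H2","H3","H3","no-route","H3","H2","H4"]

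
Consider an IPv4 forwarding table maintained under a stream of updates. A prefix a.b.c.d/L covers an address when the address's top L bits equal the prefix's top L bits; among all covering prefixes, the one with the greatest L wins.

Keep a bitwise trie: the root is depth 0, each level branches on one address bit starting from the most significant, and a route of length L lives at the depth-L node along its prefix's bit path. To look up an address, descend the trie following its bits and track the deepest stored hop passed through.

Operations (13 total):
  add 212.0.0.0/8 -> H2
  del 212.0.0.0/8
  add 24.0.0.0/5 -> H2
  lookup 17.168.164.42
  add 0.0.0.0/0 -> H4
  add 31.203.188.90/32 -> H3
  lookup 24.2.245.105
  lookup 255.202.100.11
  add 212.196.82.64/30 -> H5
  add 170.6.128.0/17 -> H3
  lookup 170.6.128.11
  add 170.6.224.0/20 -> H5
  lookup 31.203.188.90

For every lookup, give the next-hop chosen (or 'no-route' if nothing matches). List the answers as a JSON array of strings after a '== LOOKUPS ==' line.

Process each operation:
  add 212.0.0.0/8 -> H2 at depth 8
  del 212.0.0.0/8 (clear depth 8)
  add 24.0.0.0/5 -> H2 at depth 5
  Q 17.168.164.42: descend 0001 ; hops seen [∅] ; pick no-route
  add 0.0.0.0/0 -> H4 at depth 0
  add 31.203.188.90/32 -> H3 at depth 32
  Q 24.2.245.105: descend 00011 ; hops seen [H4,H2] ; pick H2
  Q 255.202.100.11: descend 11 ; hops seen [H4] ; pick H4
  add 212.196.82.64/30 -> H5 at depth 30
  add 170.6.128.0/17 -> H3 at depth 17
  Q 170.6.128.11: descend 10101010000001101 ; hops seen [H4,H3] ; pick H3
  add 170.6.224.0/20 -> H5 at depth 20
  Q 31.203.188.90: descend 00011111110010111011110001011010 ; hops seen [H4,H2,H3] ; pick H3

== LOOKUPS ==
["no-route","H2","H4","H3","H3"]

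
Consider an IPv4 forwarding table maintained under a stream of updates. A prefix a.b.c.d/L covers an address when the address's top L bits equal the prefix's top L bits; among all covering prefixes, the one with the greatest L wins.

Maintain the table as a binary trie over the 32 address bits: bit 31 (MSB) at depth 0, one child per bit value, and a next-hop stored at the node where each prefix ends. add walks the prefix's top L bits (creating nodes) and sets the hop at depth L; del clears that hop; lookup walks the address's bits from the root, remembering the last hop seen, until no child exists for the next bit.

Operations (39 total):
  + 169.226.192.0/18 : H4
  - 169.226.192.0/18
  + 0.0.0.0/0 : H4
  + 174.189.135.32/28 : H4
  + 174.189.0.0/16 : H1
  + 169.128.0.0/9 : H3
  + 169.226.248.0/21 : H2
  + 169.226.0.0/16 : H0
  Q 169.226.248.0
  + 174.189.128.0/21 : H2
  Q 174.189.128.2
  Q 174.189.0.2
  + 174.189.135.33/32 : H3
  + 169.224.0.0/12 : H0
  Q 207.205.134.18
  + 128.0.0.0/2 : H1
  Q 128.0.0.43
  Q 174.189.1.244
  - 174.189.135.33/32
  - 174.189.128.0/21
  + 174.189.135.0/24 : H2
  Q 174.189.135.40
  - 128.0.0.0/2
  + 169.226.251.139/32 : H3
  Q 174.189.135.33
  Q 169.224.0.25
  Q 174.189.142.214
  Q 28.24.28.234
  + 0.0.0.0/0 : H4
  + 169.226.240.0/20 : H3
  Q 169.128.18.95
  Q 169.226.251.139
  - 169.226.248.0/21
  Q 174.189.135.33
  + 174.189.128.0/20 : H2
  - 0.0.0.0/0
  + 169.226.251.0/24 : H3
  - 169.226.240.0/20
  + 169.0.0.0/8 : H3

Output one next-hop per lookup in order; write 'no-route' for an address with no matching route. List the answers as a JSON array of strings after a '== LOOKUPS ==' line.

Apply in order:
  + 169.226.192.0/18 (H4) depth=18
  del 169.226.192.0/18 (clear depth 18)
  + 0.0.0.0/0 (H4) depth=0
  + 174.189.135.32/28 (H4) depth=28
  + 174.189.0.0/16 (H1) depth=16
  + 169.128.0.0/9 (H3) depth=9
  + 169.226.248.0/21 (H2) depth=21
  + 169.226.0.0/16 (H0) depth=16
  Q 169.226.248.0: descend 101010011110001011111 ; hops seen [H4,H3,H0,H2] ; pick H2
  + 174.189.128.0/21 (H2) depth=21
  Q 174.189.128.2: descend 101011101011110110000 ; hops seen [H4,H1,H2] ; pick H2
  Q 174.189.0.2: descend 1010111010111101 ; hops seen [H4,H1] ; pick H1
  + 174.189.135.33/32 (H3) depth=32
  + 169.224.0.0/12 (H0) depth=12
  Q 207.205.134.18: descend 1 ; hops seen [H4] ; pick H4
  + 128.0.0.0/2 (H1) depth=2
  Q 128.0.0.43: descend 10 ; hops seen [H4,H1] ; pick H1
  Q 174.189.1.244: descend 1010111010111101 ; hops seen [H4,H1,H1] ; pick H1
  del 174.189.135.33/32 (clear depth 32)
  del 174.189.128.0/21 (clear depth 21)
  + 174.189.135.0/24 (H2) depth=24
  Q 174.189.135.40: descend 1010111010111101100001110010 ; hops seen [H4,H1,H1,H2,H4] ; pick H4
  del 128.0.0.0/2 (clear depth 2)
  + 169.226.251.139/32 (H3) depth=32
  Q 174.189.135.33: descend 10101110101111011000011100100001 ; hops seen [H4,H1,H2,H4] ; pick H4
  Q 169.224.0.25: descend 10101001111000 ; hops seen [H4,H3,H0] ; pick H0
  Q 174.189.142.214: descend 10101110101111011000 ; hops seen [H4,H1] ; pick H1
  Q 28.24.28.234: descend ε ; hops seen [H4] ; pick H4
  + 0.0.0.0/0 (H4) depth=0
  + 169.226.240.0/20 (H3) depth=20
  Q 169.128.18.95: descend 101010011 ; hops seen [H4,H3] ; pick H3
  Q 169.226.251.139: descend 10101001111000101111101110001011 ; hops seen [H4,H3,H0,H0,H3,H2,H3] ; pick H3
  del 169.226.248.0/21 (clear depth 21)
  Q 174.189.135.33: descend 10101110101111011000011100100001 ; hops seen [H4,H1,H2,H4] ; pick H4
  + 174.189.128.0/20 (H2) depth=20
  del 0.0.0.0/0 (clear depth 0)
  + 169.226.251.0/24 (H3) depth=24
  del 169.226.240.0/20 (clear depth 20)
  + 169.0.0.0/8 (H3) depth=8

== LOOKUPS ==
["H2","H2","H1","H4","H1","H1","H4","H4","H0","H1","H4","H3","H3","H4"]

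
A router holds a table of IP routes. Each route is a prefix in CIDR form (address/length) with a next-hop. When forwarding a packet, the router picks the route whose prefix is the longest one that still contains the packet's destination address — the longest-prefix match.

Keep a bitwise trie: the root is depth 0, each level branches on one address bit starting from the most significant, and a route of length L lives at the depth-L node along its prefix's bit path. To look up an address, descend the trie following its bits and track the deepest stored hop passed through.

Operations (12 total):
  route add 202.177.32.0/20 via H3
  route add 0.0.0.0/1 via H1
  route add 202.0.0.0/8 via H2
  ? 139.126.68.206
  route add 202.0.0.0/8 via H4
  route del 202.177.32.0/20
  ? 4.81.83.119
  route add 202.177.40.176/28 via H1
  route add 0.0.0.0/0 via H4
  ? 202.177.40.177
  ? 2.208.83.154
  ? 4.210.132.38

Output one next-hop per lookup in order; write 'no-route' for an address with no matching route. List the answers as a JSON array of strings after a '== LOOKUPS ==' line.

Process each operation:
  add 202.177.32.0/20 -> H3 at depth 20
  add 0.0.0.0/1 -> H1 at depth 1
  add 202.0.0.0/8 -> H2 at depth 8
  ? 139.126.68.206  path d0:-→d1:-  best=no-route
  add 202.0.0.0/8 -> H4 at depth 8
  - 202.177.32.0/20 clear@20
  ? 4.81.83.119  path d0:-→d1:H1  best=H1
  add 202.177.40.176/28 -> H1 at depth 28
  add 0.0.0.0/0 -> H4 at depth 0
  ? 202.177.40.177  path d0:H4→d1:-→d2:-→d3:-→d4:-→d5:-→d6:-→d7:-→d8:H4→d9:-→d10:-→d11:-→d12:-→d13:-→d14:-→d15:-→d16:-→d17:-→d18:-→d19:-→d20:-→d21:-→d22:-→d23:-→d24:-→d25:-→d26:-→d27:-→d28:H1  best=H1
  ? 2.208.83.154  path d0:H4→d1:H1  best=H1
  ? 4.210.132.38  path d0:H4→d1:H1  best=H1

== LOOKUPS ==
["no-route","H1","H1","H1","H1"]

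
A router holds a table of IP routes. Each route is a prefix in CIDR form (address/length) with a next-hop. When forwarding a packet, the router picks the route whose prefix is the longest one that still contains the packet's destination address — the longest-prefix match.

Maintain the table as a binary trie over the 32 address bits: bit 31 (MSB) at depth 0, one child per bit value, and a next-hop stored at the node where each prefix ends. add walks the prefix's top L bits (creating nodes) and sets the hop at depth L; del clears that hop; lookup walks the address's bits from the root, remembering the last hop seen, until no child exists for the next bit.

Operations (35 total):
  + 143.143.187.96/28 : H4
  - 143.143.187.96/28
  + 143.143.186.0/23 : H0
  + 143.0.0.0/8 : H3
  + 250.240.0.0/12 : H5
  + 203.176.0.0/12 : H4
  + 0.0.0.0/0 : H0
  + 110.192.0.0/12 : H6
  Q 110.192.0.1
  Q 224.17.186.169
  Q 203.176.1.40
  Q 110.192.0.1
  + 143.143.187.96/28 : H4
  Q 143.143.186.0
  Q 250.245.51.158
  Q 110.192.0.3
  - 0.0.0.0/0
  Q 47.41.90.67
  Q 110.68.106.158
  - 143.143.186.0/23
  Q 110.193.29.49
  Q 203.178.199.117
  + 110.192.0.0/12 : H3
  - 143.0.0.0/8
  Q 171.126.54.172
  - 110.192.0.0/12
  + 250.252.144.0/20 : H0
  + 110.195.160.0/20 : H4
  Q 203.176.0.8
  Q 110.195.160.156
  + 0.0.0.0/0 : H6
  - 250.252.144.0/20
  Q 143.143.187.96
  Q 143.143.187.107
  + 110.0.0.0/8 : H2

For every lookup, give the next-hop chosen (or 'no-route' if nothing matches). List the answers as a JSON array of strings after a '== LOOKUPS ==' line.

Trace:
  add 143.143.187.96/28 -> H4 at depth 28
  del 143.143.187.96/28 (clear depth 28)
  add 143.143.186.0/23 -> H0 at depth 23
  add 143.0.0.0/8 -> H3 at depth 8
  add 250.240.0.0/12 -> H5 at depth 12
  add 203.176.0.0/12 -> H4 at depth 12
  add 0.0.0.0/0 -> H0 at depth 0
  add 110.192.0.0/12 -> H6 at depth 12
  ? 110.192.0.1  path d0:H0→d1:-→d2:-→d3:-→d4:-→d5:-→d6:-→d7:-→d8:-→d9:-→d10:-→d11:-→d12:H6  best=H6
  ? 224.17.186.169  path d0:H0→d1:-→d2:-→d3:-  best=H0
  ? 203.176.1.40  path d0:H0→d1:-→d2:-→d3:-→d4:-→d5:-→d6:-→d7:-→d8:-→d9:-→d10:-→d11:-→d12:H4  best=H4
  ? 110.192.0.1  path d0:H0→d1:-→d2:-→d3:-→d4:-→d5:-→d6:-→d7:-→d8:-→d9:-→d10:-→d11:-→d12:H6  best=H6
  add 143.143.187.96/28 -> H4 at depth 28
  ? 143.143.186.0  path d0:H0→d1:-→d2:-→d3:-→d4:-→d5:-→d6:-→d7:-→d8:H3→d9:-→d10:-→d11:-→d12:-→d13:-→d14:-→d15:-→d16:-→d17:-→d18:-→d19:-→d20:-→d21:-→d22:-→d23:H0  best=H0
  ? 250.245.51.158  path d0:H0→d1:-→d2:-→d3:-→d4:-→d5:-→d6:-→d7:-→d8:-→d9:-→d10:-→d11:-→d12:H5  best=H5
  ? 110.192.0.3  path d0:H0→d1:-→d2:-→d3:-→d4:-→d5:-→d6:-→d7:-→d8:-→d9:-→d10:-→d11:-→d12:H6  best=H6
  del 0.0.0.0/0 (clear depth 0)
  ? 47.41.90.67  path d0:-→d1:-  best=no-route
  ? 110.68.106.158  path d0:-→d1:-→d2:-→d3:-→d4:-→d5:-→d6:-→d7:-→d8:-  best=no-route
  del 143.143.186.0/23 (clear depth 23)
  ? 110.193.29.49  path d0:-→d1:-→d2:-→d3:-→d4:-→d5:-→d6:-→d7:-→d8:-→d9:-→d10:-→d11:-→d12:H6  best=H6
  ? 203.178.199.117  path d0:-→d1:-→d2:-→d3:-→d4:-→d5:-→d6:-→d7:-→d8:-→d9:-→d10:-→d11:-→d12:H4  best=H4
  add 110.192.0.0/12 -> H3 at depth 12
  del 143.0.0.0/8 (clear depth 8)
  ? 171.126.54.172  path d0:-→d1:-→d2:-  best=no-route
  del 110.192.0.0/12 (clear depth 12)
  add 250.252.144.0/20 -> H0 at depth 20
  add 110.195.160.0/20 -> H4 at depth 20
  ? 203.176.0.8  path d0:-→d1:-→d2:-→d3:-→d4:-→d5:-→d6:-→d7:-→d8:-→d9:-→d10:-→d11:-→d12:H4  best=H4
  ? 110.195.160.156  path d0:-→d1:-→d2:-→d3:-→d4:-→d5:-→d6:-→d7:-→d8:-→d9:-→d10:-→d11:-→d12:-→d13:-→d14:-→d15:-→d16:-→d17:-→d18:-→d19:-→d20:H4  best=H4
  add 0.0.0.0/0 -> H6 at depth 0
  del 250.252.144.0/20 (clear depth 20)
  ? 143.143.187.96  path d0:H6→d1:-→d2:-→d3:-→d4:-→d5:-→d6:-→d7:-→d8:-→d9:-→d10:-→d11:-→d12:-→d13:-→d14:-→d15:-→d16:-→d17:-→d18:-→d19:-→d20:-→d21:-→d22:-→d23:-→d24:-→d25:-→d26:-→d27:-→d28:H4  best=H4
  ? 143.143.187.107  path d0:H6→d1:-→d2:-→d3:-→d4:-→d5:-→d6:-→d7:-→d8:-→d9:-→d10:-→d11:-→d12:-→d13:-→d14:-→d15:-→d16:-→d17:-→d18:-→d19:-→d20:-→d21:-→d22:-→d23:-→d24:-→d25:-→d26:-→d27:-→d28:H4  best=H4
  add 110.0.0.0/8 -> H2 at depth 8

== LOOKUPS ==
["H6","H0","H4","H6","H0","H5","H6","no-route","no-route","H6","H4","no-route","H4","H4","H4","H4"]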